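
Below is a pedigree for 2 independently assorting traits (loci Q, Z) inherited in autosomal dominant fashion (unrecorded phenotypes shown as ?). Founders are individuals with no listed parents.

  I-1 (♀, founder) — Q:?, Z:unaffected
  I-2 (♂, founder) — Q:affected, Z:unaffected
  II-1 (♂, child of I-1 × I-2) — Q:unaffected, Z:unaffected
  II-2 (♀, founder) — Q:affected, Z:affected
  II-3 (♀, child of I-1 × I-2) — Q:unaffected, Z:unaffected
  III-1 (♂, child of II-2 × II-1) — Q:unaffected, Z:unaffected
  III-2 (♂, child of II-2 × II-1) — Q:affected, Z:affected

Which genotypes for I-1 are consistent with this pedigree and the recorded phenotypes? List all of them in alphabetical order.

I-1 ∈ {Qq zz, qq zz}

Q/I-1 ? ·: qq|Qq
Q/I-2 aff ·: Qq
Q/II-1 un I-1×I-2: qq
Q/II-2 aff ·: Qq
Q/II-3 un I-1×I-2: qq
Q/III-1 un II-2×II-1: qq
Q/III-2 aff II-2×II-1: Qq
⇒ Q over [I-1,I-2,II-1,II-2,II-3,III-1,III-2]: 2 consistent
Z/I-1 un ·: zz
Z/I-2 un ·: zz
Z/II-1 un I-1×I-2: zz
Z/II-2 aff ·: Zz
Z/II-3 un I-1×I-2: zz
Z/III-1 un II-2×II-1: zz
Z/III-2 aff II-2×II-1: Zz
⇒ Z over [I-1,I-2,II-1,II-2,II-3,III-1,III-2]: 1 consistent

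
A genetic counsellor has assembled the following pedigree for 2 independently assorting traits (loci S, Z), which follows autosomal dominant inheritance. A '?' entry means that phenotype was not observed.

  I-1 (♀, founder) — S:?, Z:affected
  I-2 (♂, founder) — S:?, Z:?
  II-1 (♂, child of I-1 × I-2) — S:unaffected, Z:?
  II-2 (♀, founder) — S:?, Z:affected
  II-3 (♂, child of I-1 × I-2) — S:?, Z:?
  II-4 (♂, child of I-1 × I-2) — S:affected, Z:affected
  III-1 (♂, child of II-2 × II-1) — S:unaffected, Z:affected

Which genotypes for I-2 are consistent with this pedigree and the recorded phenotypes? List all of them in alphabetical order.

S/I-1 ? ·: ss|Ss
S/I-2 ? ·: ss|Ss
S/II-1 un I-1×I-2: ss
S/II-2 ? ·: ss|Ss
S/II-3 ? I-1×I-2: ss|Ss|SS
S/II-4 aff I-1×I-2: Ss|SS
S/III-1 un II-2×II-1: ss
⇒ S over [I-1,I-2,II-1,II-2,II-3,II-4,III-1]: 20 consistent
Z/I-1 aff ·: Zz|ZZ
Z/I-2 ? ·: zz|Zz|ZZ
Z/II-1 ? I-1×I-2: zz|Zz|ZZ
Z/II-2 aff ·: Zz|ZZ
Z/II-3 ? I-1×I-2: zz|Zz|ZZ
Z/II-4 aff I-1×I-2: Zz|ZZ
Z/III-1 aff II-2×II-1: Zz|ZZ
⇒ Z over [I-1,I-2,II-1,II-2,II-3,II-4,III-1]: 129 consistent

I-2 ∈ {Ss ZZ, Ss Zz, Ss zz, ss ZZ, ss Zz, ss zz}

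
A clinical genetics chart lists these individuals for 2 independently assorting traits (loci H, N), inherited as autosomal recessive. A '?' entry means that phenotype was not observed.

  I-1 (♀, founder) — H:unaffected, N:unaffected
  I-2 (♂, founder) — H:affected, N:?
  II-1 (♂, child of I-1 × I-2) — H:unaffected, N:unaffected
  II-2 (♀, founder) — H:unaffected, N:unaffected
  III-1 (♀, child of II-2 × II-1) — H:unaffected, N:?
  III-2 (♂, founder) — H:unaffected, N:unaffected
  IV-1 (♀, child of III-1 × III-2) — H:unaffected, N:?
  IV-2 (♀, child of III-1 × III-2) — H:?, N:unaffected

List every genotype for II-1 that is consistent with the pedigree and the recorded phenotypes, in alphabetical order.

II-1 ∈ {Hh NN, Hh Nn}

H/I-1 un ·: HH|Hh
H/I-2 aff ·: hh
H/II-1 un I-1×I-2: Hh
H/II-2 un ·: HH|Hh
H/III-1 un II-2×II-1: HH|Hh
H/III-2 un ·: HH|Hh
H/IV-1 un III-1×III-2: HH|Hh
H/IV-2 ? III-1×III-2: HH|Hh|hh
⇒ H over [I-1,I-2,II-1,II-2,III-1,III-2,IV-1,IV-2]: 60 consistent
N/I-1 un ·: NN|Nn
N/I-2 ? ·: NN|Nn|nn
N/II-1 un I-1×I-2: NN|Nn
N/II-2 un ·: NN|Nn
N/III-1 ? II-2×II-1: NN|Nn|nn
N/III-2 un ·: NN|Nn
N/IV-1 ? III-1×III-2: NN|Nn|nn
N/IV-2 un III-1×III-2: NN|Nn
⇒ N over [I-1,I-2,II-1,II-2,III-1,III-2,IV-1,IV-2]: 245 consistent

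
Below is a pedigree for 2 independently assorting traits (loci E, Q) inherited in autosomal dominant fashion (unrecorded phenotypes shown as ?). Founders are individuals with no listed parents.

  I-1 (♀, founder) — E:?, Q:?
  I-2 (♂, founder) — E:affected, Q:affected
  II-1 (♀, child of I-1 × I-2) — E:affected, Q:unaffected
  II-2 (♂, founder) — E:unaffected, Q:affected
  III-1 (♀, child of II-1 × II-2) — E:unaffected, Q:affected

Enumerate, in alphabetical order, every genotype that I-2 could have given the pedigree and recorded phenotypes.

E/I-1 ? ·: ee|Ee|EE
E/I-2 aff ·: Ee|EE
E/II-1 aff I-1×I-2: Ee
E/II-2 un ·: ee
E/III-1 un II-1×II-2: ee
⇒ E over [I-1,I-2,II-1,II-2,III-1]: 5 consistent
Q/I-1 ? ·: qq|Qq
Q/I-2 aff ·: Qq
Q/II-1 un I-1×I-2: qq
Q/II-2 aff ·: Qq|QQ
Q/III-1 aff II-1×II-2: Qq
⇒ Q over [I-1,I-2,II-1,II-2,III-1]: 4 consistent

I-2 ∈ {EE Qq, Ee Qq}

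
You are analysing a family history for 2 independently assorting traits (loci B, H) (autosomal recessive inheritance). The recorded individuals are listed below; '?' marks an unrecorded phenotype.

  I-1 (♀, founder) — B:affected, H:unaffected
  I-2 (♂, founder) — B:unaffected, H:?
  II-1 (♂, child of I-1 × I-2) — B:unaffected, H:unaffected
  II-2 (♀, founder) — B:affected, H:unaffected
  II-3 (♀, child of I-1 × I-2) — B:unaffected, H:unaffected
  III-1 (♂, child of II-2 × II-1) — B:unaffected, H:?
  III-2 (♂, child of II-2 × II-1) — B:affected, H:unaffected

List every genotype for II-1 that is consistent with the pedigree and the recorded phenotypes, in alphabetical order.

II-1 ∈ {Bb HH, Bb Hh}

B/I-1 aff ·: bb
B/I-2 un ·: BB|Bb
B/II-1 un I-1×I-2: Bb
B/II-2 aff ·: bb
B/II-3 un I-1×I-2: Bb
B/III-1 un II-2×II-1: Bb
B/III-2 aff II-2×II-1: bb
⇒ B over [I-1,I-2,II-1,II-2,II-3,III-1,III-2]: 2 consistent
H/I-1 un ·: HH|Hh
H/I-2 ? ·: HH|Hh|hh
H/II-1 un I-1×I-2: HH|Hh
H/II-2 un ·: HH|Hh
H/II-3 un I-1×I-2: HH|Hh
H/III-1 ? II-2×II-1: HH|Hh|hh
H/III-2 un II-2×II-1: HH|Hh
⇒ H over [I-1,I-2,II-1,II-2,II-3,III-1,III-2]: 115 consistent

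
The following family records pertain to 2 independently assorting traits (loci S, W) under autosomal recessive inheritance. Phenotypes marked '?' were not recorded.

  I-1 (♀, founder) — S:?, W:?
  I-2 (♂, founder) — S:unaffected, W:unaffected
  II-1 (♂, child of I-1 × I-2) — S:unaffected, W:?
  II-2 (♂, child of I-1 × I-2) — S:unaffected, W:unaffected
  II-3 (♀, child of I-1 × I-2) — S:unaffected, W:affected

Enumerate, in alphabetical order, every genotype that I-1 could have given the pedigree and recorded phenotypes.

I-1 ∈ {SS Ww, SS ww, Ss Ww, Ss ww, ss Ww, ss ww}

S/I-1 ? ·: SS|Ss|ss
S/I-2 un ·: SS|Ss
S/II-1 un I-1×I-2: SS|Ss
S/II-2 un I-1×I-2: SS|Ss
S/II-3 un I-1×I-2: SS|Ss
⇒ S over [I-1,I-2,II-1,II-2,II-3]: 27 consistent
W/I-1 ? ·: Ww|ww
W/I-2 un ·: Ww
W/II-1 ? I-1×I-2: WW|Ww|ww
W/II-2 un I-1×I-2: WW|Ww
W/II-3 aff I-1×I-2: ww
⇒ W over [I-1,I-2,II-1,II-2,II-3]: 8 consistent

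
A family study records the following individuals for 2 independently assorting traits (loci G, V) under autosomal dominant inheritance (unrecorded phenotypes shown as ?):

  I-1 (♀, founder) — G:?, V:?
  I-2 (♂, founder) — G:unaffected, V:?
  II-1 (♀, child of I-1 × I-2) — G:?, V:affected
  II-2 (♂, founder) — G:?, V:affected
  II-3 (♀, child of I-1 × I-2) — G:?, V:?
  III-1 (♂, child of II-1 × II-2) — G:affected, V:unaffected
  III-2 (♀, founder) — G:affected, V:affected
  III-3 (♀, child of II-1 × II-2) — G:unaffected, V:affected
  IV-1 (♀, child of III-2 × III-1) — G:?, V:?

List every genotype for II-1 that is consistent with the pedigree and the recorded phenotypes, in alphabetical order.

II-1 ∈ {Gg Vv, gg Vv}

G/I-1 ? ·: gg|Gg|GG
G/I-2 un ·: gg
G/II-1 ? I-1×I-2: gg|Gg
G/II-2 ? ·: gg|Gg
G/II-3 ? I-1×I-2: gg|Gg
G/III-1 aff II-1×II-2: Gg|GG
G/III-2 aff ·: Gg|GG
G/III-3 un II-1×II-2: gg
G/IV-1 ? III-2×III-1: gg|Gg|GG
⇒ G over [I-1,I-2,II-1,II-2,II-3,III-1,III-2,III-3,IV-1]: 54 consistent
V/I-1 ? ·: vv|Vv|VV
V/I-2 ? ·: vv|Vv|VV
V/II-1 aff I-1×I-2: Vv
V/II-2 aff ·: Vv
V/II-3 ? I-1×I-2: vv|Vv|VV
V/III-1 un II-1×II-2: vv
V/III-2 aff ·: Vv|VV
V/III-3 aff II-1×II-2: Vv|VV
V/IV-1 ? III-2×III-1: vv|Vv
⇒ V over [I-1,I-2,II-1,II-2,II-3,III-1,III-2,III-3,IV-1]: 78 consistent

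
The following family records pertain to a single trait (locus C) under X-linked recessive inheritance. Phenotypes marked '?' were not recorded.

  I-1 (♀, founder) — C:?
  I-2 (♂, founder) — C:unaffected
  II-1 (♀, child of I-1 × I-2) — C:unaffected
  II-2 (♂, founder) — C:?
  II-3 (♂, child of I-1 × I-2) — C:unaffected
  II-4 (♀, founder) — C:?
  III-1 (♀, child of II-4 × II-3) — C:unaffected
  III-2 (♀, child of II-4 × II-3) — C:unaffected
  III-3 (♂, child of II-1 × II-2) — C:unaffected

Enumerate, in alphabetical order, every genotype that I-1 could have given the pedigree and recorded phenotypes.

I-1 ∈ {X^CX^C, X^CX^c}

C/I-1 ? ·: X^CX^C|X^CX^c
C/I-2 un ·: X^CY
C/II-1 un I-1×I-2: X^CX^C|X^CX^c
C/II-2 ? ·: X^CY|X^cY
C/II-3 un I-1×I-2: X^CY
C/II-4 ? ·: X^CX^C|X^CX^c|X^cX^c
C/III-1 un II-4×II-3: X^CX^C|X^CX^c
C/III-2 un II-4×II-3: X^CX^C|X^CX^c
C/III-3 un II-1×II-2: X^CY
⇒ C over [I-1,I-2,II-1,II-2,II-3,II-4,III-1,III-2,III-3]: 36 consistent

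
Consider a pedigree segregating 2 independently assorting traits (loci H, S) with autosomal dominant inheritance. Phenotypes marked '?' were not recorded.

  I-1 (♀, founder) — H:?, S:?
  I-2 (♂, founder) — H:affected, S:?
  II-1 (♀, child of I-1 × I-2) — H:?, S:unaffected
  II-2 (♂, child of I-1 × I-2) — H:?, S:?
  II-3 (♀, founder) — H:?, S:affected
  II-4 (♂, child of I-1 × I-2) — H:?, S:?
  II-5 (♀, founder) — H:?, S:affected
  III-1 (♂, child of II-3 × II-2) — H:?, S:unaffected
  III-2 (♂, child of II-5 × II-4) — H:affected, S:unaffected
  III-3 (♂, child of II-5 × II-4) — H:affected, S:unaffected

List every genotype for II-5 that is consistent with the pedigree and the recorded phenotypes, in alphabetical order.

II-5 ∈ {HH Ss, Hh Ss, hh Ss}

H/I-1 ? ·: hh|Hh|HH
H/I-2 aff ·: Hh|HH
H/II-1 ? I-1×I-2: hh|Hh|HH
H/II-2 ? I-1×I-2: hh|Hh|HH
H/II-3 ? ·: hh|Hh|HH
H/II-4 ? I-1×I-2: hh|Hh|HH
H/II-5 ? ·: hh|Hh|HH
H/III-1 ? II-3×II-2: hh|Hh|HH
H/III-2 aff II-5×II-4: Hh|HH
H/III-3 aff II-5×II-4: Hh|HH
⇒ H over [I-1,I-2,II-1,II-2,II-3,II-4,II-5,III-1,III-2,III-3]: 1754 consistent
S/I-1 ? ·: ss|Ss
S/I-2 ? ·: ss|Ss
S/II-1 un I-1×I-2: ss
S/II-2 ? I-1×I-2: ss|Ss
S/II-3 aff ·: Ss
S/II-4 ? I-1×I-2: ss|Ss
S/II-5 aff ·: Ss
S/III-1 un II-3×II-2: ss
S/III-2 un II-5×II-4: ss
S/III-3 un II-5×II-4: ss
⇒ S over [I-1,I-2,II-1,II-2,II-3,II-4,II-5,III-1,III-2,III-3]: 13 consistent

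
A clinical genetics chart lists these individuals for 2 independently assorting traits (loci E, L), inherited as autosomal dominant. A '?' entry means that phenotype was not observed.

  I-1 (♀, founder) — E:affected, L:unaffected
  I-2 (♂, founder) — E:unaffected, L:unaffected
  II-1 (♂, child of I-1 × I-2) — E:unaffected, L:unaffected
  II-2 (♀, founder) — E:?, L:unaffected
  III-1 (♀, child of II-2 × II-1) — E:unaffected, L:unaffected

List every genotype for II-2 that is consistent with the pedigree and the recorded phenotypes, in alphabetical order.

E/I-1 aff ·: Ee
E/I-2 un ·: ee
E/II-1 un I-1×I-2: ee
E/II-2 ? ·: ee|Ee
E/III-1 un II-2×II-1: ee
⇒ E over [I-1,I-2,II-1,II-2,III-1]: 2 consistent
L/I-1 un ·: ll
L/I-2 un ·: ll
L/II-1 un I-1×I-2: ll
L/II-2 un ·: ll
L/III-1 un II-2×II-1: ll
⇒ L over [I-1,I-2,II-1,II-2,III-1]: 1 consistent

II-2 ∈ {Ee ll, ee ll}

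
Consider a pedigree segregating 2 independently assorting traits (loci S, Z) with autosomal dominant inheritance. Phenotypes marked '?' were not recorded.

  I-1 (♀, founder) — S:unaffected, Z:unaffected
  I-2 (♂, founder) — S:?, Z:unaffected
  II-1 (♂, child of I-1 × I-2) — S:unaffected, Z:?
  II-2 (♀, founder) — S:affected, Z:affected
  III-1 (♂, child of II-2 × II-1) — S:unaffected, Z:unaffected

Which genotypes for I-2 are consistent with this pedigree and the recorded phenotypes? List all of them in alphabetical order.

S/I-1 un ·: ss
S/I-2 ? ·: ss|Ss
S/II-1 un I-1×I-2: ss
S/II-2 aff ·: Ss
S/III-1 un II-2×II-1: ss
⇒ S over [I-1,I-2,II-1,II-2,III-1]: 2 consistent
Z/I-1 un ·: zz
Z/I-2 un ·: zz
Z/II-1 ? I-1×I-2: zz
Z/II-2 aff ·: Zz
Z/III-1 un II-2×II-1: zz
⇒ Z over [I-1,I-2,II-1,II-2,III-1]: 1 consistent

I-2 ∈ {Ss zz, ss zz}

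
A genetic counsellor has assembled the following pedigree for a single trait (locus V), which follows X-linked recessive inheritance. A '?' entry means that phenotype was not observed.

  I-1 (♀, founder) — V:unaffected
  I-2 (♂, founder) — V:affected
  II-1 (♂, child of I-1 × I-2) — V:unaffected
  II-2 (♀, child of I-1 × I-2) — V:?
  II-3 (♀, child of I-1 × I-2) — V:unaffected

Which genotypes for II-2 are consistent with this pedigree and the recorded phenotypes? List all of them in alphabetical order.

V/I-1 un ·: X^VX^V|X^VX^v
V/I-2 aff ·: X^vY
V/II-1 un I-1×I-2: X^VY
V/II-2 ? I-1×I-2: X^VX^v|X^vX^v
V/II-3 un I-1×I-2: X^VX^v
⇒ V over [I-1,I-2,II-1,II-2,II-3]: 3 consistent

II-2 ∈ {X^VX^v, X^vX^v}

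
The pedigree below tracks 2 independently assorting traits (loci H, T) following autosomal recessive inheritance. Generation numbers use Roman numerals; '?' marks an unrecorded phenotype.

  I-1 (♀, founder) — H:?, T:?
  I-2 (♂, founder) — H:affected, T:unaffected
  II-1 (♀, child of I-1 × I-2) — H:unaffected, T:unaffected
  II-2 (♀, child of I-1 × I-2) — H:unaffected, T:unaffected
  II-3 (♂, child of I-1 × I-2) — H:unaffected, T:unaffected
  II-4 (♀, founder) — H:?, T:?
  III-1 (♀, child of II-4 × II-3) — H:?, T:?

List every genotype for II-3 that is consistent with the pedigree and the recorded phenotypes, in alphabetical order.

H/I-1 ? ·: HH|Hh
H/I-2 aff ·: hh
H/II-1 un I-1×I-2: Hh
H/II-2 un I-1×I-2: Hh
H/II-3 un I-1×I-2: Hh
H/II-4 ? ·: HH|Hh|hh
H/III-1 ? II-4×II-3: HH|Hh|hh
⇒ H over [I-1,I-2,II-1,II-2,II-3,II-4,III-1]: 14 consistent
T/I-1 ? ·: TT|Tt|tt
T/I-2 un ·: TT|Tt
T/II-1 un I-1×I-2: TT|Tt
T/II-2 un I-1×I-2: TT|Tt
T/II-3 un I-1×I-2: TT|Tt
T/II-4 ? ·: TT|Tt|tt
T/III-1 ? II-4×II-3: TT|Tt|tt
⇒ T over [I-1,I-2,II-1,II-2,II-3,II-4,III-1]: 150 consistent

II-3 ∈ {Hh TT, Hh Tt}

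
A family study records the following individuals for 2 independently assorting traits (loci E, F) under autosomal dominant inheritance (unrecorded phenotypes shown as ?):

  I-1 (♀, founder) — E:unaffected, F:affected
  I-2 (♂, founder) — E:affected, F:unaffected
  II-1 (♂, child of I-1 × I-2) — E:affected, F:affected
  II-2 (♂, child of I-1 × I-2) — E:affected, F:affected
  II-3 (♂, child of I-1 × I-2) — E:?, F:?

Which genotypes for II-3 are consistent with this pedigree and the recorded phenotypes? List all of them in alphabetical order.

E/I-1 un ·: ee
E/I-2 aff ·: Ee|EE
E/II-1 aff I-1×I-2: Ee
E/II-2 aff I-1×I-2: Ee
E/II-3 ? I-1×I-2: ee|Ee
⇒ E over [I-1,I-2,II-1,II-2,II-3]: 3 consistent
F/I-1 aff ·: Ff|FF
F/I-2 un ·: ff
F/II-1 aff I-1×I-2: Ff
F/II-2 aff I-1×I-2: Ff
F/II-3 ? I-1×I-2: ff|Ff
⇒ F over [I-1,I-2,II-1,II-2,II-3]: 3 consistent

II-3 ∈ {Ee Ff, Ee ff, ee Ff, ee ff}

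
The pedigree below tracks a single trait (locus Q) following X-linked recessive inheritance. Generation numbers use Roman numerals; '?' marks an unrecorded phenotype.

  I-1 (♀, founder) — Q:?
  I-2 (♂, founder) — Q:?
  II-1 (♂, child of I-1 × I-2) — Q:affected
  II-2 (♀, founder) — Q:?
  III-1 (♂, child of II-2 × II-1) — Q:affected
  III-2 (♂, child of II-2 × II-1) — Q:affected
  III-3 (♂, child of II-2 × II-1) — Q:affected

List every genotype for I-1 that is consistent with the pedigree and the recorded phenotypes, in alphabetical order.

Q/I-1 ? ·: X^QX^q|X^qX^q
Q/I-2 ? ·: X^QY|X^qY
Q/II-1 aff I-1×I-2: X^qY
Q/II-2 ? ·: X^QX^q|X^qX^q
Q/III-1 aff II-2×II-1: X^qY
Q/III-2 aff II-2×II-1: X^qY
Q/III-3 aff II-2×II-1: X^qY
⇒ Q over [I-1,I-2,II-1,II-2,III-1,III-2,III-3]: 8 consistent

I-1 ∈ {X^QX^q, X^qX^q}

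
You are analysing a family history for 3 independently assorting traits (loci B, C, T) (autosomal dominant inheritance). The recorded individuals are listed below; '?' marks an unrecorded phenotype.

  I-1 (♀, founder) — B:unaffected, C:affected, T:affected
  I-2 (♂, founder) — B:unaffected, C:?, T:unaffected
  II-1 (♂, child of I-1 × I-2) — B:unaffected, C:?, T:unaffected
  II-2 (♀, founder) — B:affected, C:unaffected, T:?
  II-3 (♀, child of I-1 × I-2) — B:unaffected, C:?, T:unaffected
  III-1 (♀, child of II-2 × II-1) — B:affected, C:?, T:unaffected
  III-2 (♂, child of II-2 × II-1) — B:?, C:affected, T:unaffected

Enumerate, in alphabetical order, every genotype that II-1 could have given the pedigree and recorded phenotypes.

II-1 ∈ {bb CC tt, bb Cc tt}

B/I-1 un ·: bb
B/I-2 un ·: bb
B/II-1 un I-1×I-2: bb
B/II-2 aff ·: Bb|BB
B/II-3 un I-1×I-2: bb
B/III-1 aff II-2×II-1: Bb
B/III-2 ? II-2×II-1: bb|Bb
⇒ B over [I-1,I-2,II-1,II-2,II-3,III-1,III-2]: 3 consistent
C/I-1 aff ·: Cc|CC
C/I-2 ? ·: cc|Cc|CC
C/II-1 ? I-1×I-2: Cc|CC
C/II-2 un ·: cc
C/II-3 ? I-1×I-2: cc|Cc|CC
C/III-1 ? II-2×II-1: cc|Cc
C/III-2 aff II-2×II-1: Cc
⇒ C over [I-1,I-2,II-1,II-2,II-3,III-1,III-2]: 28 consistent
T/I-1 aff ·: Tt
T/I-2 un ·: tt
T/II-1 un I-1×I-2: tt
T/II-2 ? ·: tt|Tt
T/II-3 un I-1×I-2: tt
T/III-1 un II-2×II-1: tt
T/III-2 un II-2×II-1: tt
⇒ T over [I-1,I-2,II-1,II-2,II-3,III-1,III-2]: 2 consistent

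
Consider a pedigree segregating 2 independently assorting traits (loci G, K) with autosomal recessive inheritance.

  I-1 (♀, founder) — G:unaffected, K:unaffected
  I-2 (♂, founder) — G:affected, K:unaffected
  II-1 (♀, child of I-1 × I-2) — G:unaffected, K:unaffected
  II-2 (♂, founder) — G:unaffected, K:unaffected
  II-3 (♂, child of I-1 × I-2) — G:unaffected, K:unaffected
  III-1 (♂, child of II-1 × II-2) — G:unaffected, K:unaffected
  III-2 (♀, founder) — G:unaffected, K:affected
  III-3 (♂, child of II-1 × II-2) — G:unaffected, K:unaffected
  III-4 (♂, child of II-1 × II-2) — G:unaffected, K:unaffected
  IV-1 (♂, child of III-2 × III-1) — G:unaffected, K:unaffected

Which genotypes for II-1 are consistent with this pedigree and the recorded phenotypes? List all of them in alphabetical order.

G/I-1 un ·: GG|Gg
G/I-2 aff ·: gg
G/II-1 un I-1×I-2: Gg
G/II-2 un ·: GG|Gg
G/II-3 un I-1×I-2: Gg
G/III-1 un II-1×II-2: GG|Gg
G/III-2 un ·: GG|Gg
G/III-3 un II-1×II-2: GG|Gg
G/III-4 un II-1×II-2: GG|Gg
G/IV-1 un III-2×III-1: GG|Gg
⇒ G over [I-1,I-2,II-1,II-2,II-3,III-1,III-2,III-3,III-4,IV-1]: 112 consistent
K/I-1 un ·: KK|Kk
K/I-2 un ·: KK|Kk
K/II-1 un I-1×I-2: KK|Kk
K/II-2 un ·: KK|Kk
K/II-3 un I-1×I-2: KK|Kk
K/III-1 un II-1×II-2: KK|Kk
K/III-2 aff ·: kk
K/III-3 un II-1×II-2: KK|Kk
K/III-4 un II-1×II-2: KK|Kk
K/IV-1 un III-2×III-1: Kk
⇒ K over [I-1,I-2,II-1,II-2,II-3,III-1,III-2,III-3,III-4,IV-1]: 159 consistent

II-1 ∈ {Gg KK, Gg Kk}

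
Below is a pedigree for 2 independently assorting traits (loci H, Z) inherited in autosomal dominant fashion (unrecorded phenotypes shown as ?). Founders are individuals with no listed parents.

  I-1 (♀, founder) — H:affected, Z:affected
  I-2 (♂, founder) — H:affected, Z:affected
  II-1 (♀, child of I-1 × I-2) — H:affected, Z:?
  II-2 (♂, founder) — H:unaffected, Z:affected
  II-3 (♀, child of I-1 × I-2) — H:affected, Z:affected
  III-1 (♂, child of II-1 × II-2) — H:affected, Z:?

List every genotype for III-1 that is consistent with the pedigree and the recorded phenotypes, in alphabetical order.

III-1 ∈ {Hh ZZ, Hh Zz, Hh zz}

H/I-1 aff ·: Hh|HH
H/I-2 aff ·: Hh|HH
H/II-1 aff I-1×I-2: Hh|HH
H/II-2 un ·: hh
H/II-3 aff I-1×I-2: Hh|HH
H/III-1 aff II-1×II-2: Hh
⇒ H over [I-1,I-2,II-1,II-2,II-3,III-1]: 13 consistent
Z/I-1 aff ·: Zz|ZZ
Z/I-2 aff ·: Zz|ZZ
Z/II-1 ? I-1×I-2: zz|Zz|ZZ
Z/II-2 aff ·: Zz|ZZ
Z/II-3 aff I-1×I-2: Zz|ZZ
Z/III-1 ? II-1×II-2: zz|Zz|ZZ
⇒ Z over [I-1,I-2,II-1,II-2,II-3,III-1]: 57 consistent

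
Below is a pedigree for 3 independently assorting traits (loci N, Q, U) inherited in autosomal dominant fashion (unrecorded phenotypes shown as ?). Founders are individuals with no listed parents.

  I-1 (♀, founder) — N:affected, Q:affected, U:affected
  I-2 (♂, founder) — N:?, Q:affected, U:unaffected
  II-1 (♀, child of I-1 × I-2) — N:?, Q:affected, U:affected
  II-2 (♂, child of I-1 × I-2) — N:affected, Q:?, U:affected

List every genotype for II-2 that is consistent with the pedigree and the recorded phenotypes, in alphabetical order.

II-2 ∈ {NN QQ Uu, NN Qq Uu, NN qq Uu, Nn QQ Uu, Nn Qq Uu, Nn qq Uu}

N/I-1 aff ·: Nn|NN
N/I-2 ? ·: nn|Nn|NN
N/II-1 ? I-1×I-2: nn|Nn|NN
N/II-2 aff I-1×I-2: Nn|NN
⇒ N over [I-1,I-2,II-1,II-2]: 18 consistent
Q/I-1 aff ·: Qq|QQ
Q/I-2 aff ·: Qq|QQ
Q/II-1 aff I-1×I-2: Qq|QQ
Q/II-2 ? I-1×I-2: qq|Qq|QQ
⇒ Q over [I-1,I-2,II-1,II-2]: 15 consistent
U/I-1 aff ·: Uu|UU
U/I-2 un ·: uu
U/II-1 aff I-1×I-2: Uu
U/II-2 aff I-1×I-2: Uu
⇒ U over [I-1,I-2,II-1,II-2]: 2 consistent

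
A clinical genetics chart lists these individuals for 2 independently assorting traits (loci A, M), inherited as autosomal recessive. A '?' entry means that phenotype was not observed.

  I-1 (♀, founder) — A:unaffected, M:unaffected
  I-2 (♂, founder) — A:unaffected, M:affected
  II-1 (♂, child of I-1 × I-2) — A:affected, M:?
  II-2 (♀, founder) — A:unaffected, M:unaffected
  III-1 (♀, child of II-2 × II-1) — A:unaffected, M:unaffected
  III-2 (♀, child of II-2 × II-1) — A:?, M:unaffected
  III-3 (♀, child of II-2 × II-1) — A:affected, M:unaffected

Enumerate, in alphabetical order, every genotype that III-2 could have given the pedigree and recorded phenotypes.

A/I-1 un ·: Aa
A/I-2 un ·: Aa
A/II-1 aff I-1×I-2: aa
A/II-2 un ·: Aa
A/III-1 un II-2×II-1: Aa
A/III-2 ? II-2×II-1: Aa|aa
A/III-3 aff II-2×II-1: aa
⇒ A over [I-1,I-2,II-1,II-2,III-1,III-2,III-3]: 2 consistent
M/I-1 un ·: MM|Mm
M/I-2 aff ·: mm
M/II-1 ? I-1×I-2: Mm|mm
M/II-2 un ·: MM|Mm
M/III-1 un II-2×II-1: MM|Mm
M/III-2 un II-2×II-1: MM|Mm
M/III-3 un II-2×II-1: MM|Mm
⇒ M over [I-1,I-2,II-1,II-2,III-1,III-2,III-3]: 34 consistent

III-2 ∈ {Aa MM, Aa Mm, aa MM, aa Mm}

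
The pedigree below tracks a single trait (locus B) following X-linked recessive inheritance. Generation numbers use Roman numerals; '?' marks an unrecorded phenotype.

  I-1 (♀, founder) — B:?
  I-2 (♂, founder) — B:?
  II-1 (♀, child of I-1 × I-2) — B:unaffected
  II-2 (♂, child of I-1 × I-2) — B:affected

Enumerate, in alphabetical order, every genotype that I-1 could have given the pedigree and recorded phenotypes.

B/I-1 ? ·: X^BX^b|X^bX^b
B/I-2 ? ·: X^BY|X^bY
B/II-1 un I-1×I-2: X^BX^B|X^BX^b
B/II-2 aff I-1×I-2: X^bY
⇒ B over [I-1,I-2,II-1,II-2]: 4 consistent

I-1 ∈ {X^BX^b, X^bX^b}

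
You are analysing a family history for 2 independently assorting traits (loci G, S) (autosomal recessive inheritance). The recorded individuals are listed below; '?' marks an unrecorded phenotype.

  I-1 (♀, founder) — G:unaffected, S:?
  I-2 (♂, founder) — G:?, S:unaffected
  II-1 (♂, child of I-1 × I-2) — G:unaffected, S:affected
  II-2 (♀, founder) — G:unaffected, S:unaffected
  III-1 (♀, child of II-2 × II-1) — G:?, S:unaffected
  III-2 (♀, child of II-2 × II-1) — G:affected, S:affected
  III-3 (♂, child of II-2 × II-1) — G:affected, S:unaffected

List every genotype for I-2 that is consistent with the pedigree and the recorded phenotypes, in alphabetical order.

G/I-1 un ·: GG|Gg
G/I-2 ? ·: GG|Gg|gg
G/II-1 un I-1×I-2: Gg
G/II-2 un ·: Gg
G/III-1 ? II-2×II-1: GG|Gg|gg
G/III-2 aff II-2×II-1: gg
G/III-3 aff II-2×II-1: gg
⇒ G over [I-1,I-2,II-1,II-2,III-1,III-2,III-3]: 15 consistent
S/I-1 ? ·: Ss|ss
S/I-2 un ·: Ss
S/II-1 aff I-1×I-2: ss
S/II-2 un ·: Ss
S/III-1 un II-2×II-1: Ss
S/III-2 aff II-2×II-1: ss
S/III-3 un II-2×II-1: Ss
⇒ S over [I-1,I-2,II-1,II-2,III-1,III-2,III-3]: 2 consistent

I-2 ∈ {GG Ss, Gg Ss, gg Ss}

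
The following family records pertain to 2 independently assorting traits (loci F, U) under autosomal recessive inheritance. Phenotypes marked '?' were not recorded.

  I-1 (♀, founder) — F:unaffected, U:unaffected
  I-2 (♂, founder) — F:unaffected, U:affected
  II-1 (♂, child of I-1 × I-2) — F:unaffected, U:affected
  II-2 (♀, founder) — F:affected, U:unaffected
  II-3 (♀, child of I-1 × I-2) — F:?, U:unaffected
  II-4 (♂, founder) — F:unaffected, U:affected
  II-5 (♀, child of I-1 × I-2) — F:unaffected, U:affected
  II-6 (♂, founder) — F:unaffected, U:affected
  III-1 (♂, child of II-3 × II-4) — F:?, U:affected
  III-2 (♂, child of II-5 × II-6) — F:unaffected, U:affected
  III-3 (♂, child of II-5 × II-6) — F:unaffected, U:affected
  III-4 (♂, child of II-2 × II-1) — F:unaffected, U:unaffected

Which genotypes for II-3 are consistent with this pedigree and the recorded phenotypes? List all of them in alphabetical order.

F/I-1 un ·: FF|Ff
F/I-2 un ·: FF|Ff
F/II-1 un I-1×I-2: FF|Ff
F/II-2 aff ·: ff
F/II-3 ? I-1×I-2: FF|Ff|ff
F/II-4 un ·: FF|Ff
F/II-5 un I-1×I-2: FF|Ff
F/II-6 un ·: FF|Ff
F/III-1 ? II-3×II-4: FF|Ff|ff
F/III-2 un II-5×II-6: FF|Ff
F/III-3 un II-5×II-6: FF|Ff
F/III-4 un II-2×II-1: Ff
⇒ F over [I-1,I-2,II-1,II-2,II-3,II-4,II-5,II-6,III-1,III-2,III-3,III-4]: 717 consistent
U/I-1 un ·: Uu
U/I-2 aff ·: uu
U/II-1 aff I-1×I-2: uu
U/II-2 un ·: UU|Uu
U/II-3 un I-1×I-2: Uu
U/II-4 aff ·: uu
U/II-5 aff I-1×I-2: uu
U/II-6 aff ·: uu
U/III-1 aff II-3×II-4: uu
U/III-2 aff II-5×II-6: uu
U/III-3 aff II-5×II-6: uu
U/III-4 un II-2×II-1: Uu
⇒ U over [I-1,I-2,II-1,II-2,II-3,II-4,II-5,II-6,III-1,III-2,III-3,III-4]: 2 consistent

II-3 ∈ {FF Uu, Ff Uu, ff Uu}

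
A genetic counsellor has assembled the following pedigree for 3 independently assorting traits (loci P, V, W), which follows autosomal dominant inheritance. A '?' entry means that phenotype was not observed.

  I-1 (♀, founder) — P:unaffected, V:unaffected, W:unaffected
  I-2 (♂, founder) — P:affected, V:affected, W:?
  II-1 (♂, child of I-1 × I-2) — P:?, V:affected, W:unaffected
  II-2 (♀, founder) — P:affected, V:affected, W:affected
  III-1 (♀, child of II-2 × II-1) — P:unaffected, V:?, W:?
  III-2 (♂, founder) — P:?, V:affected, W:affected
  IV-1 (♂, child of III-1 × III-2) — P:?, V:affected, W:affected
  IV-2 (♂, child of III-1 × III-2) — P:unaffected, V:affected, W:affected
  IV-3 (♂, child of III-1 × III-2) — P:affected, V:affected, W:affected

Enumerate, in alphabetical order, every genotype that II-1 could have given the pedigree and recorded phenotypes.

P/I-1 un ·: pp
P/I-2 aff ·: Pp|PP
P/II-1 ? I-1×I-2: pp|Pp
P/II-2 aff ·: Pp
P/III-1 un II-2×II-1: pp
P/III-2 ? ·: Pp
P/IV-1 ? III-1×III-2: pp|Pp
P/IV-2 un III-1×III-2: pp
P/IV-3 aff III-1×III-2: Pp
⇒ P over [I-1,I-2,II-1,II-2,III-1,III-2,IV-1,IV-2,IV-3]: 6 consistent
V/I-1 un ·: vv
V/I-2 aff ·: Vv|VV
V/II-1 aff I-1×I-2: Vv
V/II-2 aff ·: Vv|VV
V/III-1 ? II-2×II-1: vv|Vv|VV
V/III-2 aff ·: Vv|VV
V/IV-1 aff III-1×III-2: Vv|VV
V/IV-2 aff III-1×III-2: Vv|VV
V/IV-3 aff III-1×III-2: Vv|VV
⇒ V over [I-1,I-2,II-1,II-2,III-1,III-2,IV-1,IV-2,IV-3]: 104 consistent
W/I-1 un ·: ww
W/I-2 ? ·: ww|Ww
W/II-1 un I-1×I-2: ww
W/II-2 aff ·: Ww|WW
W/III-1 ? II-2×II-1: ww|Ww
W/III-2 aff ·: Ww|WW
W/IV-1 aff III-1×III-2: Ww|WW
W/IV-2 aff III-1×III-2: Ww|WW
W/IV-3 aff III-1×III-2: Ww|WW
⇒ W over [I-1,I-2,II-1,II-2,III-1,III-2,IV-1,IV-2,IV-3]: 68 consistent

II-1 ∈ {Pp Vv ww, pp Vv ww}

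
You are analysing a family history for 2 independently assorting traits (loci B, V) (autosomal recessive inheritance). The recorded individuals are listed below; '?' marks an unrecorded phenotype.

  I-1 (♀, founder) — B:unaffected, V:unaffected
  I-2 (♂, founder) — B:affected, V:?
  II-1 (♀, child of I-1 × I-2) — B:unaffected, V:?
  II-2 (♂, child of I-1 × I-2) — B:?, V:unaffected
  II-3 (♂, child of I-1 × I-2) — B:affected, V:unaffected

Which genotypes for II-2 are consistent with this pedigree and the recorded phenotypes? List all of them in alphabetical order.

II-2 ∈ {Bb VV, Bb Vv, bb VV, bb Vv}

B/I-1 un ·: Bb
B/I-2 aff ·: bb
B/II-1 un I-1×I-2: Bb
B/II-2 ? I-1×I-2: Bb|bb
B/II-3 aff I-1×I-2: bb
⇒ B over [I-1,I-2,II-1,II-2,II-3]: 2 consistent
V/I-1 un ·: VV|Vv
V/I-2 ? ·: VV|Vv|vv
V/II-1 ? I-1×I-2: VV|Vv|vv
V/II-2 un I-1×I-2: VV|Vv
V/II-3 un I-1×I-2: VV|Vv
⇒ V over [I-1,I-2,II-1,II-2,II-3]: 32 consistent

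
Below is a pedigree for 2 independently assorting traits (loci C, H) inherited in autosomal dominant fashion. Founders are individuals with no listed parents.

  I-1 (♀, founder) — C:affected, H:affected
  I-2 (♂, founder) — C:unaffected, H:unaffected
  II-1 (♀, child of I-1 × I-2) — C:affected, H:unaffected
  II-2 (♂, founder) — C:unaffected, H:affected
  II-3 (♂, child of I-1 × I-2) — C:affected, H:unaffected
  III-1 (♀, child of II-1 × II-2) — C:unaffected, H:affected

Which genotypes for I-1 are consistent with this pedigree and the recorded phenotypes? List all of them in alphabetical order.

I-1 ∈ {CC Hh, Cc Hh}

C/I-1 aff ·: Cc|CC
C/I-2 un ·: cc
C/II-1 aff I-1×I-2: Cc
C/II-2 un ·: cc
C/II-3 aff I-1×I-2: Cc
C/III-1 un II-1×II-2: cc
⇒ C over [I-1,I-2,II-1,II-2,II-3,III-1]: 2 consistent
H/I-1 aff ·: Hh
H/I-2 un ·: hh
H/II-1 un I-1×I-2: hh
H/II-2 aff ·: Hh|HH
H/II-3 un I-1×I-2: hh
H/III-1 aff II-1×II-2: Hh
⇒ H over [I-1,I-2,II-1,II-2,II-3,III-1]: 2 consistent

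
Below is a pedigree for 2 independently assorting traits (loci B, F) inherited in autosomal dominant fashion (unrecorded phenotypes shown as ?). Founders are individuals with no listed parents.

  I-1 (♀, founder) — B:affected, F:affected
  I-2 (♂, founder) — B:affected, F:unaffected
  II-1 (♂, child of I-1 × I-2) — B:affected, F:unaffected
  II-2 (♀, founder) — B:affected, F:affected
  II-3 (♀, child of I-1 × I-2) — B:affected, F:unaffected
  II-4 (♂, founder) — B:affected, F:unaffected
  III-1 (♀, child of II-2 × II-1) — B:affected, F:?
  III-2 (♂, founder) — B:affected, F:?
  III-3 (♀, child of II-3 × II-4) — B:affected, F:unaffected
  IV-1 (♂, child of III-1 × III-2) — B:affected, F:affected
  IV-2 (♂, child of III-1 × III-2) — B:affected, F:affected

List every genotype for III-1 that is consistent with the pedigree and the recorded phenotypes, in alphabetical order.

B/I-1 aff ·: Bb|BB
B/I-2 aff ·: Bb|BB
B/II-1 aff I-1×I-2: Bb|BB
B/II-2 aff ·: Bb|BB
B/II-3 aff I-1×I-2: Bb|BB
B/II-4 aff ·: Bb|BB
B/III-1 aff II-2×II-1: Bb|BB
B/III-2 aff ·: Bb|BB
B/III-3 aff II-3×II-4: Bb|BB
B/IV-1 aff III-1×III-2: Bb|BB
B/IV-2 aff III-1×III-2: Bb|BB
⇒ B over [I-1,I-2,II-1,II-2,II-3,II-4,III-1,III-2,III-3,IV-1,IV-2]: 978 consistent
F/I-1 aff ·: Ff
F/I-2 un ·: ff
F/II-1 un I-1×I-2: ff
F/II-2 aff ·: Ff|FF
F/II-3 un I-1×I-2: ff
F/II-4 un ·: ff
F/III-1 ? II-2×II-1: ff|Ff
F/III-2 ? ·: ff|Ff|FF
F/III-3 un II-3×II-4: ff
F/IV-1 aff III-1×III-2: Ff|FF
F/IV-2 aff III-1×III-2: Ff|FF
⇒ F over [I-1,I-2,II-1,II-2,II-3,II-4,III-1,III-2,III-3,IV-1,IV-2]: 20 consistent

III-1 ∈ {BB Ff, BB ff, Bb Ff, Bb ff}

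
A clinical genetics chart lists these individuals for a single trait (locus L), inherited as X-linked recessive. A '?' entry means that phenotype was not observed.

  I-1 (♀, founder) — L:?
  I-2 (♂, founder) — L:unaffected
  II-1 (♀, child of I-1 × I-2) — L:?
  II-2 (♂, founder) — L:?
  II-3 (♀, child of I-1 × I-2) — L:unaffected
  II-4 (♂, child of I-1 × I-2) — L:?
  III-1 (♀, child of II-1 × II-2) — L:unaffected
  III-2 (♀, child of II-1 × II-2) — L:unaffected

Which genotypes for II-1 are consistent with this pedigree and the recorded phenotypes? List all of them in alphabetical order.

L/I-1 ? ·: X^LX^L|X^LX^l|X^lX^l
L/I-2 un ·: X^LY
L/II-1 ? I-1×I-2: X^LX^L|X^LX^l
L/II-2 ? ·: X^LY|X^lY
L/II-3 un I-1×I-2: X^LX^L|X^LX^l
L/II-4 ? I-1×I-2: X^LY|X^lY
L/III-1 un II-1×II-2: X^LX^L|X^LX^l
L/III-2 un II-1×II-2: X^LX^L|X^LX^l
⇒ L over [I-1,I-2,II-1,II-2,II-3,II-4,III-1,III-2]: 35 consistent

II-1 ∈ {X^LX^L, X^LX^l}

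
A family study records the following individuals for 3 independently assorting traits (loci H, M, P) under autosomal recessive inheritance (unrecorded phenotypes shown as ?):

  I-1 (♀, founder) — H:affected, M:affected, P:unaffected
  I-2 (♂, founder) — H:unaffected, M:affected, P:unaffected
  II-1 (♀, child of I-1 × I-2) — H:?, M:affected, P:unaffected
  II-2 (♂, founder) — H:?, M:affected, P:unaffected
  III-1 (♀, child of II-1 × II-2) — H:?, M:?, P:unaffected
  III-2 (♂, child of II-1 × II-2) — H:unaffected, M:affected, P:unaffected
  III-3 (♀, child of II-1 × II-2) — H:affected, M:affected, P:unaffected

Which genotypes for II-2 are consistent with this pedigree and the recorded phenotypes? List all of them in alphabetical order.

H/I-1 aff ·: hh
H/I-2 un ·: HH|Hh
H/II-1 ? I-1×I-2: Hh|hh
H/II-2 ? ·: Hh|hh
H/III-1 ? II-1×II-2: HH|Hh|hh
H/III-2 un II-1×II-2: HH|Hh
H/III-3 aff II-1×II-2: hh
⇒ H over [I-1,I-2,II-1,II-2,III-1,III-2,III-3]: 18 consistent
M/I-1 aff ·: mm
M/I-2 aff ·: mm
M/II-1 aff I-1×I-2: mm
M/II-2 aff ·: mm
M/III-1 ? II-1×II-2: mm
M/III-2 aff II-1×II-2: mm
M/III-3 aff II-1×II-2: mm
⇒ M over [I-1,I-2,II-1,II-2,III-1,III-2,III-3]: 1 consistent
P/I-1 un ·: PP|Pp
P/I-2 un ·: PP|Pp
P/II-1 un I-1×I-2: PP|Pp
P/II-2 un ·: PP|Pp
P/III-1 un II-1×II-2: PP|Pp
P/III-2 un II-1×II-2: PP|Pp
P/III-3 un II-1×II-2: PP|Pp
⇒ P over [I-1,I-2,II-1,II-2,III-1,III-2,III-3]: 84 consistent

II-2 ∈ {Hh mm PP, Hh mm Pp, hh mm PP, hh mm Pp}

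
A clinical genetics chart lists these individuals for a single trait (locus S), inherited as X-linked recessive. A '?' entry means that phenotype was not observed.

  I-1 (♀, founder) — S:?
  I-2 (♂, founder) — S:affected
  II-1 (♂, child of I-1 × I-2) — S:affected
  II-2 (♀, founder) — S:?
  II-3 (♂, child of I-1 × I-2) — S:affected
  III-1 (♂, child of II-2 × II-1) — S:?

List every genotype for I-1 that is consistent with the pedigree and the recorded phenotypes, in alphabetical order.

I-1 ∈ {X^SX^s, X^sX^s}

S/I-1 ? ·: X^SX^s|X^sX^s
S/I-2 aff ·: X^sY
S/II-1 aff I-1×I-2: X^sY
S/II-2 ? ·: X^SX^S|X^SX^s|X^sX^s
S/II-3 aff I-1×I-2: X^sY
S/III-1 ? II-2×II-1: X^SY|X^sY
⇒ S over [I-1,I-2,II-1,II-2,II-3,III-1]: 8 consistent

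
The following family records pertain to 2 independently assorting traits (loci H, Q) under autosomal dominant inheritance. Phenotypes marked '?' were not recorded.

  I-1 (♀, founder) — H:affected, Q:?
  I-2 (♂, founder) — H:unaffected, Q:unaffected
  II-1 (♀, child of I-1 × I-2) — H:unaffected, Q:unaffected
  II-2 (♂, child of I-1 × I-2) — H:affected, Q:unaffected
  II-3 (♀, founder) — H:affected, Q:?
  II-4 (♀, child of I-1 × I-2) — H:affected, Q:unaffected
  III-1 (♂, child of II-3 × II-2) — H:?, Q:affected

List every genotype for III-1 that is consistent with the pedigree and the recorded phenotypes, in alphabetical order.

H/I-1 aff ·: Hh
H/I-2 un ·: hh
H/II-1 un I-1×I-2: hh
H/II-2 aff I-1×I-2: Hh
H/II-3 aff ·: Hh|HH
H/II-4 aff I-1×I-2: Hh
H/III-1 ? II-3×II-2: hh|Hh|HH
⇒ H over [I-1,I-2,II-1,II-2,II-3,II-4,III-1]: 5 consistent
Q/I-1 ? ·: qq|Qq
Q/I-2 un ·: qq
Q/II-1 un I-1×I-2: qq
Q/II-2 un I-1×I-2: qq
Q/II-3 ? ·: Qq|QQ
Q/II-4 un I-1×I-2: qq
Q/III-1 aff II-3×II-2: Qq
⇒ Q over [I-1,I-2,II-1,II-2,II-3,II-4,III-1]: 4 consistent

III-1 ∈ {HH Qq, Hh Qq, hh Qq}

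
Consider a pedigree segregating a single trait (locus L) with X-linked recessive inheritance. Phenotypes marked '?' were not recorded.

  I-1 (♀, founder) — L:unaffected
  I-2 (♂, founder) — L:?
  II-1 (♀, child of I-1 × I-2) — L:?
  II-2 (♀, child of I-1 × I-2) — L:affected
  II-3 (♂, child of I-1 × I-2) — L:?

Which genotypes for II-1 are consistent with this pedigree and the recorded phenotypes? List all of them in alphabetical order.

L/I-1 un ·: X^LX^l
L/I-2 ? ·: X^lY
L/II-1 ? I-1×I-2: X^LX^l|X^lX^l
L/II-2 aff I-1×I-2: X^lX^l
L/II-3 ? I-1×I-2: X^LY|X^lY
⇒ L over [I-1,I-2,II-1,II-2,II-3]: 4 consistent

II-1 ∈ {X^LX^l, X^lX^l}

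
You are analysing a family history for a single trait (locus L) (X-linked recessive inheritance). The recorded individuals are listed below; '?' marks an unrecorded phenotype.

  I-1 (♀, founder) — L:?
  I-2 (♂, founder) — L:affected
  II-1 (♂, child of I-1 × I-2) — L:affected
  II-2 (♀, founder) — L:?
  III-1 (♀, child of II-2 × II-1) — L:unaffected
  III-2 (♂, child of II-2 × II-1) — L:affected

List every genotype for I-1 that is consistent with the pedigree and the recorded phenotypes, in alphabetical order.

L/I-1 ? ·: X^LX^l|X^lX^l
L/I-2 aff ·: X^lY
L/II-1 aff I-1×I-2: X^lY
L/II-2 ? ·: X^LX^l
L/III-1 un II-2×II-1: X^LX^l
L/III-2 aff II-2×II-1: X^lY
⇒ L over [I-1,I-2,II-1,II-2,III-1,III-2]: 2 consistent

I-1 ∈ {X^LX^l, X^lX^l}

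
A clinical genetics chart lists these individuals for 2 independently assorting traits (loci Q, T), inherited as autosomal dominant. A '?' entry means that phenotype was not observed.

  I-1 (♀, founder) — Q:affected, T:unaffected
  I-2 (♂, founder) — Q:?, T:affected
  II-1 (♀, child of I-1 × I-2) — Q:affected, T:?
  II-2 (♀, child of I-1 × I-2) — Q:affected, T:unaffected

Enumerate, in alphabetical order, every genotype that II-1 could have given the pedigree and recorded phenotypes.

Q/I-1 aff ·: Qq|QQ
Q/I-2 ? ·: qq|Qq|QQ
Q/II-1 aff I-1×I-2: Qq|QQ
Q/II-2 aff I-1×I-2: Qq|QQ
⇒ Q over [I-1,I-2,II-1,II-2]: 15 consistent
T/I-1 un ·: tt
T/I-2 aff ·: Tt
T/II-1 ? I-1×I-2: tt|Tt
T/II-2 un I-1×I-2: tt
⇒ T over [I-1,I-2,II-1,II-2]: 2 consistent

II-1 ∈ {QQ Tt, QQ tt, Qq Tt, Qq tt}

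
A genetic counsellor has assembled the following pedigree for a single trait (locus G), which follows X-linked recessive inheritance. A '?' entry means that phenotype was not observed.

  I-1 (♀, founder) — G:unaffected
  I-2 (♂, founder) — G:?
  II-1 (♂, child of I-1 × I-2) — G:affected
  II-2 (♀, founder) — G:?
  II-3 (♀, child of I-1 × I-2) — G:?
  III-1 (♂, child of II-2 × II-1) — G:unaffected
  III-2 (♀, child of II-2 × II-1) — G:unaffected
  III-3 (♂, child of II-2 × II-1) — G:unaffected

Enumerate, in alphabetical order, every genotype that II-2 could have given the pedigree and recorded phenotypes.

II-2 ∈ {X^GX^G, X^GX^g}

G/I-1 un ·: X^GX^g
G/I-2 ? ·: X^GY|X^gY
G/II-1 aff I-1×I-2: X^gY
G/II-2 ? ·: X^GX^G|X^GX^g
G/II-3 ? I-1×I-2: X^GX^G|X^GX^g|X^gX^g
G/III-1 un II-2×II-1: X^GY
G/III-2 un II-2×II-1: X^GX^g
G/III-3 un II-2×II-1: X^GY
⇒ G over [I-1,I-2,II-1,II-2,II-3,III-1,III-2,III-3]: 8 consistent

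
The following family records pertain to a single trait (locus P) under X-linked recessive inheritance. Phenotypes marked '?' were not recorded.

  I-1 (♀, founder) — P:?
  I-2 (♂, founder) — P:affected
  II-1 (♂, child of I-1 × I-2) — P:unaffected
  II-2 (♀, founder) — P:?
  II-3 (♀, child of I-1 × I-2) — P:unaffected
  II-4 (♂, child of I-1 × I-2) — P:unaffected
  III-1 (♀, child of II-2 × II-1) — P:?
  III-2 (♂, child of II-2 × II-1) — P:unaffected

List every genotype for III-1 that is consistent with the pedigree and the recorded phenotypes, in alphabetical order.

P/I-1 ? ·: X^PX^P|X^PX^p
P/I-2 aff ·: X^pY
P/II-1 un I-1×I-2: X^PY
P/II-2 ? ·: X^PX^P|X^PX^p
P/II-3 un I-1×I-2: X^PX^p
P/II-4 un I-1×I-2: X^PY
P/III-1 ? II-2×II-1: X^PX^P|X^PX^p
P/III-2 un II-2×II-1: X^PY
⇒ P over [I-1,I-2,II-1,II-2,II-3,II-4,III-1,III-2]: 6 consistent

III-1 ∈ {X^PX^P, X^PX^p}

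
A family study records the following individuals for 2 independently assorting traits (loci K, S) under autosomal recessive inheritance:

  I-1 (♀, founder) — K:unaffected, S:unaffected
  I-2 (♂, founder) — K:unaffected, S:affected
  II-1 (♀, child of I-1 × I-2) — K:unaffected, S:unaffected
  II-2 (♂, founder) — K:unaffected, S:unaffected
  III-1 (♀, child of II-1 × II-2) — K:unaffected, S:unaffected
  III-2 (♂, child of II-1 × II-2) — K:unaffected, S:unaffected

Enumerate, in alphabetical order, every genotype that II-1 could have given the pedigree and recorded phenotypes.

K/I-1 un ·: KK|Kk
K/I-2 un ·: KK|Kk
K/II-1 un I-1×I-2: KK|Kk
K/II-2 un ·: KK|Kk
K/III-1 un II-1×II-2: KK|Kk
K/III-2 un II-1×II-2: KK|Kk
⇒ K over [I-1,I-2,II-1,II-2,III-1,III-2]: 44 consistent
S/I-1 un ·: SS|Ss
S/I-2 aff ·: ss
S/II-1 un I-1×I-2: Ss
S/II-2 un ·: SS|Ss
S/III-1 un II-1×II-2: SS|Ss
S/III-2 un II-1×II-2: SS|Ss
⇒ S over [I-1,I-2,II-1,II-2,III-1,III-2]: 16 consistent

II-1 ∈ {KK Ss, Kk Ss}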